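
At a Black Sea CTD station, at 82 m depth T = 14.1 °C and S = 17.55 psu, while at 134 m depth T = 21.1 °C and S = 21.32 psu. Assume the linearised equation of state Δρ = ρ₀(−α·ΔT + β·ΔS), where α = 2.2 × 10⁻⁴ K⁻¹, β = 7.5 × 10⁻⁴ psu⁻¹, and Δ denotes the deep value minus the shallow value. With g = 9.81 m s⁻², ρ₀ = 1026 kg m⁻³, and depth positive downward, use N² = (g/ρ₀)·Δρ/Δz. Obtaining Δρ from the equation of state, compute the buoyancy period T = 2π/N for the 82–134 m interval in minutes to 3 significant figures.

6.72 min

ΔT = +7.0 K, ΔS = +3.77 psu (deep − shallow).
Δρ/ρ₀ = −αΔT + βΔS = -1.54 × 10⁻³ + 2.8275 × 10⁻³ = 1.2875 × 10⁻³, so Δρ ≈ 1.321 kg m⁻³.
N² = (g/ρ₀)·Δρ/Δz = g·(Δρ/ρ₀)/Δz = 9.81 × 1.2875 × 10⁻³ / 52 = 2.4289 × 10⁻⁴ s⁻².
N = √(2.4289 × 10⁻⁴) = 0.015585 rad s⁻¹ → T = 2π/N = 403.16 s = 6.7193 min ≈ 6.72 min.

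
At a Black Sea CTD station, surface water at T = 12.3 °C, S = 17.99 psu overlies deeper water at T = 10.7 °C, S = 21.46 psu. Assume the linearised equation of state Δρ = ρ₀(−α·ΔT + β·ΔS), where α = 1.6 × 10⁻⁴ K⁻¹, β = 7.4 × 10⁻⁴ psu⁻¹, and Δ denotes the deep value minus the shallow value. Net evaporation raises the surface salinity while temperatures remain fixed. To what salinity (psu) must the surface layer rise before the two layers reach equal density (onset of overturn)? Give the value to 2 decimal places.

Neutral buoyancy requires −α(T_deep − T_surf) + β(S_deep − S_surf′) = 0.
S_surf′ = S_deep − (α/β)·ΔT = 21.46 − (1.6 × 10⁻⁴/7.4 × 10⁻⁴)·(-1.6) = 21.8059 psu.
Increase required: 21.8059 − 17.99 = 3.8159 psu.

21.81 psu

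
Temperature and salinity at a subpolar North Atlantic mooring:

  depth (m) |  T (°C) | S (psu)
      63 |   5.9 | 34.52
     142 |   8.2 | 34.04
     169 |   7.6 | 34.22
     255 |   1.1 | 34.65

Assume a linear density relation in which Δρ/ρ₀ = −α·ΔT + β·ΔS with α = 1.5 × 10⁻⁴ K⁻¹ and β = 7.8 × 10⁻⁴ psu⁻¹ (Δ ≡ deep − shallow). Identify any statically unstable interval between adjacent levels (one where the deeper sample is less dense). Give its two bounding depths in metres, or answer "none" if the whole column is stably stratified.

63–142 m

Evaluate Δρ/ρ₀ = −αΔT + βΔS across each adjacent pair:
  63–142 m: −αΔT+βΔS = −(1.5 × 10⁻⁴)(+2.3)+(7.8 × 10⁻⁴)(-0.48) = -7.2 × 10⁻⁴ → UNSTABLE
  142–169 m: −αΔT+βΔS = −(1.5 × 10⁻⁴)(-0.6)+(7.8 × 10⁻⁴)(+0.18) = 2.3 × 10⁻⁴ → stable
  169–255 m: −αΔT+βΔS = −(1.5 × 10⁻⁴)(-6.5)+(7.8 × 10⁻⁴)(+0.43) = 1.3 × 10⁻³ → stable
The 63–142 m interval has Δρ < 0: lighter water underlies denser water.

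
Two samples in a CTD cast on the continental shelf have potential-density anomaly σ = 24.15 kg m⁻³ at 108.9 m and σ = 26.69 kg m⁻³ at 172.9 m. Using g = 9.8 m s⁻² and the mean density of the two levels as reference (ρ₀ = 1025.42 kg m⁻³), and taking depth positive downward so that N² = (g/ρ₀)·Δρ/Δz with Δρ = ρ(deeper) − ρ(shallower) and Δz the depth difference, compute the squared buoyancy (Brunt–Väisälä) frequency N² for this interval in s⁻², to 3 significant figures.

Δρ = 1026.69 − 1024.15 = 2.54 kg m⁻³ over Δz = 172.9 − 108.9 = 64 m.
N² = (9.8/1025.42) × (2.54/64) = 3.7930 × 10⁻⁴ s⁻² ≈ 3.79 × 10⁻⁴ s⁻².

3.79 × 10⁻⁴ s⁻²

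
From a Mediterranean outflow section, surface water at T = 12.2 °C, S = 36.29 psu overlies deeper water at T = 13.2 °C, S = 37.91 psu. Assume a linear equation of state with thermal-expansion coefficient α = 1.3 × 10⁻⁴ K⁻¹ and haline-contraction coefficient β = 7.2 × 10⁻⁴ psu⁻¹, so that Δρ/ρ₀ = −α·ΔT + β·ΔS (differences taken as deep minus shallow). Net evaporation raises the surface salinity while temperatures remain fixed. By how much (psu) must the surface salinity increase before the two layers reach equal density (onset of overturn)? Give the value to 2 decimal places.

1.44 psu

Neutral buoyancy requires −α(T_deep − T_surf) + β(S_deep − S_surf′) = 0.
S_surf′ = S_deep − (α/β)·ΔT = 37.91 − (1.3 × 10⁻⁴/7.2 × 10⁻⁴)·(+1.0) = 37.7294 psu.
Increase required: 37.7294 − 36.29 = 1.4394 psu.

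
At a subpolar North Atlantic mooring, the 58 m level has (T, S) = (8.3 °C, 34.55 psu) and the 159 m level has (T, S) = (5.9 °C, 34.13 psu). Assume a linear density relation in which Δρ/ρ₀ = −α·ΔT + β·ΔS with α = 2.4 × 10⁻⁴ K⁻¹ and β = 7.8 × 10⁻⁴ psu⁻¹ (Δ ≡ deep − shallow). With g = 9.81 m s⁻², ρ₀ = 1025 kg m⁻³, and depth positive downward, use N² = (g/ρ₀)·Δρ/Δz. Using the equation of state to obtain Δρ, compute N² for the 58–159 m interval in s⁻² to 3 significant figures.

ΔT = -2.4 K, ΔS = -0.42 psu (deep − shallow).
Δρ/ρ₀ = −αΔT + βΔS = 5.76 × 10⁻⁴ − 3.276 × 10⁻⁴ = 2.484 × 10⁻⁴, so Δρ ≈ 0.2546 kg m⁻³.
N² = (g/ρ₀)·Δρ/Δz = g·(Δρ/ρ₀)/Δz = 9.81 × 2.484 × 10⁻⁴ / 101 = 2.4127 × 10⁻⁵ s⁻² ≈ 2.41 × 10⁻⁵ s⁻².

2.41 × 10⁻⁵ s⁻²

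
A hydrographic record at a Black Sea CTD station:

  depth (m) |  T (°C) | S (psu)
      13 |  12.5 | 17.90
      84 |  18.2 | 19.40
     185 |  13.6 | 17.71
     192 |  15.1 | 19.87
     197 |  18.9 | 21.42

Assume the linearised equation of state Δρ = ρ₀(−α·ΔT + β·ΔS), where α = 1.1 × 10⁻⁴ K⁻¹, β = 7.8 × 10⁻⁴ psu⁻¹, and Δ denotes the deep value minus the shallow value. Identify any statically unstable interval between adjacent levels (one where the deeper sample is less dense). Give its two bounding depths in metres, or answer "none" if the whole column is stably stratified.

84–185 m

Evaluate Δρ/ρ₀ = −αΔT + βΔS across each adjacent pair:
  13–84 m: −αΔT+βΔS = −(1.1 × 10⁻⁴)(+5.7)+(7.8 × 10⁻⁴)(+1.50) = 5.4 × 10⁻⁴ → stable
  84–185 m: −αΔT+βΔS = −(1.1 × 10⁻⁴)(-4.6)+(7.8 × 10⁻⁴)(-1.69) = -8.1 × 10⁻⁴ → UNSTABLE
  185–192 m: −αΔT+βΔS = −(1.1 × 10⁻⁴)(+1.5)+(7.8 × 10⁻⁴)(+2.16) = 1.5 × 10⁻³ → stable
  192–197 m: −αΔT+βΔS = −(1.1 × 10⁻⁴)(+3.8)+(7.8 × 10⁻⁴)(+1.55) = 7.9 × 10⁻⁴ → stable
The 84–185 m interval has Δρ < 0: lighter water underlies denser water.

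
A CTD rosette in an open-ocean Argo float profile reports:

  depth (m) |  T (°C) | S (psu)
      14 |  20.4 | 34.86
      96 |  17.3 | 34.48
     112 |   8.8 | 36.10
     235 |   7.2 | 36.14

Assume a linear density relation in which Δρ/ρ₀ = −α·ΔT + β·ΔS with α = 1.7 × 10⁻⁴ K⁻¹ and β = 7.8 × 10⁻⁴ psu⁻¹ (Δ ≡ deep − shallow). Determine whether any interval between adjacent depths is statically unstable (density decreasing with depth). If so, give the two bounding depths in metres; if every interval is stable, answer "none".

Evaluate Δρ/ρ₀ = −αΔT + βΔS across each adjacent pair:
  14–96 m: −αΔT+βΔS = −(1.7 × 10⁻⁴)(-3.1)+(7.8 × 10⁻⁴)(-0.38) = 2.3 × 10⁻⁴ → stable
  96–112 m: −αΔT+βΔS = −(1.7 × 10⁻⁴)(-8.5)+(7.8 × 10⁻⁴)(+1.62) = 2.7 × 10⁻³ → stable
  112–235 m: −αΔT+βΔS = −(1.7 × 10⁻⁴)(-1.6)+(7.8 × 10⁻⁴)(+0.04) = 3.0 × 10⁻⁴ → stable
Every interval has Δρ > 0: the column is stably stratified throughout.

none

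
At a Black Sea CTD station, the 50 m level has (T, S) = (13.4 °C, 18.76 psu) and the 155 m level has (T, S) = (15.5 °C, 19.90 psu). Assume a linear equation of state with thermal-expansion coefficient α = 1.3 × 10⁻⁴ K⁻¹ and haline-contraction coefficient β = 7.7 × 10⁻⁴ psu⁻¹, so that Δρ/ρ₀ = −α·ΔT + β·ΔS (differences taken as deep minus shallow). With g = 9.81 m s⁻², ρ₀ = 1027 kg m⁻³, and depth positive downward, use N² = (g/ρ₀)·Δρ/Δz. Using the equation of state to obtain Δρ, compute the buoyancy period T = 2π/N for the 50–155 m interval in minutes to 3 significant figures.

ΔT = +2.1 K, ΔS = +1.14 psu (deep − shallow).
Δρ/ρ₀ = −αΔT + βΔS = -2.73 × 10⁻⁴ + 8.778 × 10⁻⁴ = 6.048 × 10⁻⁴, so Δρ ≈ 0.6211 kg m⁻³.
N² = (g/ρ₀)·Δρ/Δz = g·(Δρ/ρ₀)/Δz = 9.81 × 6.048 × 10⁻⁴ / 105 = 5.6506 × 10⁻⁵ s⁻².
N = √(5.6506 × 10⁻⁵) = 7.5170 × 10⁻³ rad s⁻¹ → T = 2π/N = 835.86 s = 13.931 min ≈ 13.9 min.

13.9 min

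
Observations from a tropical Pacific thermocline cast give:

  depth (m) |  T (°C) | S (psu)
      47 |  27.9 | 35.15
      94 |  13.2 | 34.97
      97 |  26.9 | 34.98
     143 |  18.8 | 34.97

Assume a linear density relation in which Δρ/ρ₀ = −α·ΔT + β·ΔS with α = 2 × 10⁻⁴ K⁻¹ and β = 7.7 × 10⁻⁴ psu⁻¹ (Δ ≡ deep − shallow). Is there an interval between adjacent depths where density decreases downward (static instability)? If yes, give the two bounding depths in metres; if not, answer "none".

94–97 m

Evaluate Δρ/ρ₀ = −αΔT + βΔS across each adjacent pair:
  47–94 m: −αΔT+βΔS = −(2 × 10⁻⁴)(-14.7)+(7.7 × 10⁻⁴)(-0.18) = 2.8 × 10⁻³ → stable
  94–97 m: −αΔT+βΔS = −(2 × 10⁻⁴)(+13.7)+(7.7 × 10⁻⁴)(+0.01) = -2.7 × 10⁻³ → UNSTABLE
  97–143 m: −αΔT+βΔS = −(2 × 10⁻⁴)(-8.1)+(7.7 × 10⁻⁴)(-0.01) = 1.6 × 10⁻³ → stable
The 94–97 m interval has Δρ < 0: lighter water underlies denser water.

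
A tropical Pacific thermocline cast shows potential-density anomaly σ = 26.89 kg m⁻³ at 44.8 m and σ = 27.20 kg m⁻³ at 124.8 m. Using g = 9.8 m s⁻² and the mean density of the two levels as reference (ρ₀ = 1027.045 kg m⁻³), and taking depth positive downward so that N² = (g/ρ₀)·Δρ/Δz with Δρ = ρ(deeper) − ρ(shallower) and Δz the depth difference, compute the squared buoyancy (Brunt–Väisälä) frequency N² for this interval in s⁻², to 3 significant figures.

3.70 × 10⁻⁵ s⁻²

Δρ = 1027.20 − 1026.89 = 0.31 kg m⁻³ over Δz = 124.8 − 44.8 = 80 m.
N² = (9.8/1027.045) × (0.31/80) = 3.6975 × 10⁻⁵ s⁻² ≈ 3.70 × 10⁻⁵ s⁻².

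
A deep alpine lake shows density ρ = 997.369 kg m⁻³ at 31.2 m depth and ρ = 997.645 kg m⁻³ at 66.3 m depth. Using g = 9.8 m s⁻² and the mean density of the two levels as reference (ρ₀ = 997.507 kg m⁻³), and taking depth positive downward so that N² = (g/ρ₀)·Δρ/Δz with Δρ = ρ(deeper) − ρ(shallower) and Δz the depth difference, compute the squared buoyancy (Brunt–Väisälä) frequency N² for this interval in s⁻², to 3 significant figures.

7.73 × 10⁻⁵ s⁻²

Δρ = 997.645 − 997.369 = 0.276 kg m⁻³ over Δz = 66.3 − 31.2 = 35.1 m.
N² = (9.8/997.507) × (0.276/35.1) = 7.7252 × 10⁻⁵ s⁻² ≈ 7.73 × 10⁻⁵ s⁻².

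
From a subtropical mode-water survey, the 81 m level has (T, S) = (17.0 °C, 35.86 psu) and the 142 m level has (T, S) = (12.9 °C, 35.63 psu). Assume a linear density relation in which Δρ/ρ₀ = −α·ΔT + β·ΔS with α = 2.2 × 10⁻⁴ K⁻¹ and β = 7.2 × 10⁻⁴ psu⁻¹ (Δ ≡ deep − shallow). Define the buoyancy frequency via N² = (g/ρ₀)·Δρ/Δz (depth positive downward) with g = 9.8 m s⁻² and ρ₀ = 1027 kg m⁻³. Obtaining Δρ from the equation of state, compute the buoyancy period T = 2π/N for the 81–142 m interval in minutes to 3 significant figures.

9.63 min

ΔT = -4.1 K, ΔS = -0.23 psu (deep − shallow).
Δρ/ρ₀ = −αΔT + βΔS = 9.02 × 10⁻⁴ − 1.656 × 10⁻⁴ = 7.364 × 10⁻⁴, so Δρ ≈ 0.7563 kg m⁻³.
N² = (g/ρ₀)·Δρ/Δz = g·(Δρ/ρ₀)/Δz = 9.8 × 7.364 × 10⁻⁴ / 61 = 1.1831 × 10⁻⁴ s⁻².
N = √(1.1831 × 10⁻⁴) = 0.010877 rad s⁻¹ → T = 2π/N = 577.66 s = 9.6277 min ≈ 9.63 min.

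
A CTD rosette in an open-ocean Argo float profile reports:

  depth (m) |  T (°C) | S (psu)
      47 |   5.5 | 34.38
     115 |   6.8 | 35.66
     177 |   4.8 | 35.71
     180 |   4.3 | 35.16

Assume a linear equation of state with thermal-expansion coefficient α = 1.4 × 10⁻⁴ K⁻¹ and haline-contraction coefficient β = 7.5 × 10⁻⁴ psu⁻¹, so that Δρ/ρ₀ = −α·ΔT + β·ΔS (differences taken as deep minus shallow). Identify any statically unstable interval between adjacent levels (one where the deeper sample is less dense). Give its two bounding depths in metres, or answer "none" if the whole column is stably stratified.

Evaluate Δρ/ρ₀ = −αΔT + βΔS across each adjacent pair:
  47–115 m: −αΔT+βΔS = −(1.4 × 10⁻⁴)(+1.3)+(7.5 × 10⁻⁴)(+1.28) = 7.8 × 10⁻⁴ → stable
  115–177 m: −αΔT+βΔS = −(1.4 × 10⁻⁴)(-2.0)+(7.5 × 10⁻⁴)(+0.05) = 3.2 × 10⁻⁴ → stable
  177–180 m: −αΔT+βΔS = −(1.4 × 10⁻⁴)(-0.5)+(7.5 × 10⁻⁴)(-0.55) = -3.4 × 10⁻⁴ → UNSTABLE
The 177–180 m interval has Δρ < 0: lighter water underlies denser water.

177–180 m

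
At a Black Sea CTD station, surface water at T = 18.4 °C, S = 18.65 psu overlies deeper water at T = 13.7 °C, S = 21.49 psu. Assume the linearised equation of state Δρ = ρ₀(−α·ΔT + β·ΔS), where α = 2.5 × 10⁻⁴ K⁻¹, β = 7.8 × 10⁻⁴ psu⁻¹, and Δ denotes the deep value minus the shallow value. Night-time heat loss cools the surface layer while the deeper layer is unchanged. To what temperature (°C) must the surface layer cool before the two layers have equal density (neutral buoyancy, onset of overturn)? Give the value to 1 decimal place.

Neutral buoyancy requires Δρ = 0, i.e. −α(T_deep − T_surf′) + β(S_deep − S_surf) = 0.
T_surf′ = T_deep − (β/α)·ΔS = 13.7 − (7.8 × 10⁻⁴/2.5 × 10⁻⁴)·(+2.84) = 4.839 °C.
Cooling required: 18.4 − (4.839) = 13.561 °C.

4.8 °C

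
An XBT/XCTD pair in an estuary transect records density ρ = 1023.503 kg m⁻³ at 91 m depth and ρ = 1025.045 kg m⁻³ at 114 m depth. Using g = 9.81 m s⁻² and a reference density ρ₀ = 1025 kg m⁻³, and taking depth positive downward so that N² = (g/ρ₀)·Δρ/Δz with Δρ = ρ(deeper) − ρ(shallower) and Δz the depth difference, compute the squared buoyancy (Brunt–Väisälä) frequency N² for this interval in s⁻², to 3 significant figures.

Δρ = 1025.045 − 1023.503 = 1.542 kg m⁻³ over Δz = 114 − 91 = 23 m.
N² = (9.81/1025) × (1.542/23) = 6.4166 × 10⁻⁴ s⁻² ≈ 6.42 × 10⁻⁴ s⁻².
N² > 0, so the interval is statically stable.

6.42 × 10⁻⁴ s⁻²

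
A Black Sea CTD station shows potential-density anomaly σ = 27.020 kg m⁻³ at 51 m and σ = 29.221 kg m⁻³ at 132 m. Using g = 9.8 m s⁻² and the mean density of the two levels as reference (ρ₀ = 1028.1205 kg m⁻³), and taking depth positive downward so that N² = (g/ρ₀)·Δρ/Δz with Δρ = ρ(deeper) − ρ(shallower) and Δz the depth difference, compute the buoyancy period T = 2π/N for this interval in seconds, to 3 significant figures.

Δρ = 1029.221 − 1027.020 = 2.201 kg m⁻³ over Δz = 132 − 51 = 81 m.
N² = (9.8/1028.1205) × (2.201/81) = 2.5901 × 10⁻⁴ s⁻².
N = √(2.5901 × 10⁻⁴) = 0.016094 rad s⁻¹, so T = 2π/N = 390.41 s ≈ 390 s.

390 s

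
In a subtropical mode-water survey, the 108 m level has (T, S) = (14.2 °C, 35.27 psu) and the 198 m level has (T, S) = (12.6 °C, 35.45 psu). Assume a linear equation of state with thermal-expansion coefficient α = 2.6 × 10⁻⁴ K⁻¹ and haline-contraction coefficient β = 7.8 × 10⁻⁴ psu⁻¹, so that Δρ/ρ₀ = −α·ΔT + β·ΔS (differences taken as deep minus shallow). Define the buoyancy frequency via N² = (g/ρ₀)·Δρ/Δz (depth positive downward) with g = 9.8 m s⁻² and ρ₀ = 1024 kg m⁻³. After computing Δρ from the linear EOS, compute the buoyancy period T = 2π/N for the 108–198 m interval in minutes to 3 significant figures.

ΔT = -1.6 K, ΔS = +0.18 psu (deep − shallow).
Δρ/ρ₀ = −αΔT + βΔS = 4.16 × 10⁻⁴ + 1.404 × 10⁻⁴ = 5.564 × 10⁻⁴, so Δρ ≈ 0.5698 kg m⁻³.
N² = (g/ρ₀)·Δρ/Δz = g·(Δρ/ρ₀)/Δz = 9.8 × 5.564 × 10⁻⁴ / 90 = 6.0586 × 10⁻⁵ s⁻².
N = √(6.0586 × 10⁻⁵) = 7.7837 × 10⁻³ rad s⁻¹ → T = 2π/N = 807.22 s = 13.454 min ≈ 13.5 min.

13.5 min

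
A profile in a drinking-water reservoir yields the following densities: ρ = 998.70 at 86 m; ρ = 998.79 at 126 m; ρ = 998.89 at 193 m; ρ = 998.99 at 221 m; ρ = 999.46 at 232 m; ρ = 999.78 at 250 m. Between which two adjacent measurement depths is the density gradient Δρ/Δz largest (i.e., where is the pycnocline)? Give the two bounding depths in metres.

Compute the density gradient over each adjacent pair:
  86–126 m: Δρ/Δz = 0.09/40 = 2.2 × 10⁻³ kg m⁻⁴
  126–193 m: Δρ/Δz = 0.10/67 = 1.5 × 10⁻³ kg m⁻⁴
  193–221 m: Δρ/Δz = 0.10/28 = 3.6 × 10⁻³ kg m⁻⁴
  221–232 m: Δρ/Δz = 0.47/11 = 0.043 kg m⁻⁴
  232–250 m: Δρ/Δz = 0.32/18 = 0.018 kg m⁻⁴
The largest gradient is in the 221–232 m interval — the pycnocline.

221–232 m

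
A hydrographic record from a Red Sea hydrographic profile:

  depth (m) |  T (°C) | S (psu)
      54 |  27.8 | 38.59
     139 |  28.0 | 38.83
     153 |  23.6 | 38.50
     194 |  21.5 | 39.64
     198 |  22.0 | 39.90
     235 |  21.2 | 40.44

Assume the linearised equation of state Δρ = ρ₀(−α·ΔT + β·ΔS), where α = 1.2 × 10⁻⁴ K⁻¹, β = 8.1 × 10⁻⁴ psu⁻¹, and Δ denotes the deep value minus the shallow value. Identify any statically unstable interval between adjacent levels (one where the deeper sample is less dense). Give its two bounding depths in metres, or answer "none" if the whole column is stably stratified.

none

Evaluate Δρ/ρ₀ = −αΔT + βΔS across each adjacent pair:
  54–139 m: −αΔT+βΔS = −(1.2 × 10⁻⁴)(+0.2)+(8.1 × 10⁻⁴)(+0.24) = 1.7 × 10⁻⁴ → stable
  139–153 m: −αΔT+βΔS = −(1.2 × 10⁻⁴)(-4.4)+(8.1 × 10⁻⁴)(-0.33) = 2.6 × 10⁻⁴ → stable
  153–194 m: −αΔT+βΔS = −(1.2 × 10⁻⁴)(-2.1)+(8.1 × 10⁻⁴)(+1.14) = 1.2 × 10⁻³ → stable
  194–198 m: −αΔT+βΔS = −(1.2 × 10⁻⁴)(+0.5)+(8.1 × 10⁻⁴)(+0.26) = 1.5 × 10⁻⁴ → stable
  198–235 m: −αΔT+βΔS = −(1.2 × 10⁻⁴)(-0.8)+(8.1 × 10⁻⁴)(+0.54) = 5.3 × 10⁻⁴ → stable
Every interval has Δρ > 0: the column is stably stratified throughout.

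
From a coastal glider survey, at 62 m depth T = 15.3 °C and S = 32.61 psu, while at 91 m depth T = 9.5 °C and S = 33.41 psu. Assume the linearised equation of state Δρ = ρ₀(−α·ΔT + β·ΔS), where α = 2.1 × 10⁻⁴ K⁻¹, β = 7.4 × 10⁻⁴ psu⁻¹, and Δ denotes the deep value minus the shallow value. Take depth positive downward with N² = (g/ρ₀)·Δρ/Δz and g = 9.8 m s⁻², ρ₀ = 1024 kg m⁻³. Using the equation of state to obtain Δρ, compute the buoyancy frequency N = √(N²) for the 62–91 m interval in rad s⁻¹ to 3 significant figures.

ΔT = -5.8 K, ΔS = +0.80 psu (deep − shallow).
Δρ/ρ₀ = −αΔT + βΔS = 1.218 × 10⁻³ + 5.92 × 10⁻⁴ = 1.81 × 10⁻³, so Δρ ≈ 1.853 kg m⁻³.
N² = (g/ρ₀)·Δρ/Δz = g·(Δρ/ρ₀)/Δz = 9.8 × 1.81 × 10⁻³ / 29 = 6.1166 × 10⁻⁴ s⁻².
N = √(6.1166 × 10⁻⁴) = 0.024732 rad s⁻¹ ≈ 0.0247 rad s⁻¹.

0.0247 rad s⁻¹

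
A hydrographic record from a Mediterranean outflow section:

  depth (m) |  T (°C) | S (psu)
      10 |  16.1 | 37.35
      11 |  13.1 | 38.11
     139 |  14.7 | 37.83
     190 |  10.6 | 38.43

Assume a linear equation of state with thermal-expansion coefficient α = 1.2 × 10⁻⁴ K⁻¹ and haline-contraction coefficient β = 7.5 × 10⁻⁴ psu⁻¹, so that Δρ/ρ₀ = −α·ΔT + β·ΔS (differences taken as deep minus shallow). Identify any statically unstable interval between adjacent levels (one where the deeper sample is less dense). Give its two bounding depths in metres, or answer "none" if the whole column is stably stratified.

Evaluate Δρ/ρ₀ = −αΔT + βΔS across each adjacent pair:
  10–11 m: −αΔT+βΔS = −(1.2 × 10⁻⁴)(-3.0)+(7.5 × 10⁻⁴)(+0.76) = 9.3 × 10⁻⁴ → stable
  11–139 m: −αΔT+βΔS = −(1.2 × 10⁻⁴)(+1.6)+(7.5 × 10⁻⁴)(-0.28) = -4.0 × 10⁻⁴ → UNSTABLE
  139–190 m: −αΔT+βΔS = −(1.2 × 10⁻⁴)(-4.1)+(7.5 × 10⁻⁴)(+0.60) = 9.4 × 10⁻⁴ → stable
The 11–139 m interval has Δρ < 0: lighter water underlies denser water.

11–139 m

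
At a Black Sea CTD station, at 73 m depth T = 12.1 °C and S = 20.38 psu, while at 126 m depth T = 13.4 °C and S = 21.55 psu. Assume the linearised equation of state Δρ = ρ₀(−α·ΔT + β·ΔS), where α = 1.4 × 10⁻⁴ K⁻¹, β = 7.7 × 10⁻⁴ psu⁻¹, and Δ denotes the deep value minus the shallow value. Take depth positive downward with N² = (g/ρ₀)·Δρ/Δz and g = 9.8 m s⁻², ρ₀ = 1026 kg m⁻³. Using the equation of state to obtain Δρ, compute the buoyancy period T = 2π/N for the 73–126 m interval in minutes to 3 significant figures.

9.08 min

ΔT = +1.3 K, ΔS = +1.17 psu (deep − shallow).
Δρ/ρ₀ = −αΔT + βΔS = -1.82 × 10⁻⁴ + 9.009 × 10⁻⁴ = 7.189 × 10⁻⁴, so Δρ ≈ 0.7376 kg m⁻³.
N² = (g/ρ₀)·Δρ/Δz = g·(Δρ/ρ₀)/Δz = 9.8 × 7.189 × 10⁻⁴ / 53 = 1.3293 × 10⁻⁴ s⁻².
N = √(1.3293 × 10⁻⁴) = 0.011530 rad s⁻¹ → T = 2π/N = 544.94 s = 9.0823 min ≈ 9.08 min.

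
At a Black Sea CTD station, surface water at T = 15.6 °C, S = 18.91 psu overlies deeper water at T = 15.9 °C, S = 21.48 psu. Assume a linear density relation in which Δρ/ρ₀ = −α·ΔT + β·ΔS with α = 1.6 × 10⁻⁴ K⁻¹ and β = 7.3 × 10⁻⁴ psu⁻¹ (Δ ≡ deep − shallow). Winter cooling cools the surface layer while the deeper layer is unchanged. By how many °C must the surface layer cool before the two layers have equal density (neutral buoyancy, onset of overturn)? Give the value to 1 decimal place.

11.4 °C

Neutral buoyancy requires Δρ = 0, i.e. −α(T_deep − T_surf′) + β(S_deep − S_surf) = 0.
T_surf′ = T_deep − (β/α)·ΔS = 15.9 − (7.3 × 10⁻⁴/1.6 × 10⁻⁴)·(+2.57) = 4.174 °C.
Cooling required: 15.6 − (4.174) = 11.426 °C.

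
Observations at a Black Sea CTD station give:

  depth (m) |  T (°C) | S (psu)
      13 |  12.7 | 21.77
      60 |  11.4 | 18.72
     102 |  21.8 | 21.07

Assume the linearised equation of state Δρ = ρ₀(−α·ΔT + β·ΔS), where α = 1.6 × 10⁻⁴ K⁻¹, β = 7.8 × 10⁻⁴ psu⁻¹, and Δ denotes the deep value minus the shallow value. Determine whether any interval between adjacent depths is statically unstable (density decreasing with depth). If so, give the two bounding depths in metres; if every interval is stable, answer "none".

Evaluate Δρ/ρ₀ = −αΔT + βΔS across each adjacent pair:
  13–60 m: −αΔT+βΔS = −(1.6 × 10⁻⁴)(-1.3)+(7.8 × 10⁻⁴)(-3.05) = -2.2 × 10⁻³ → UNSTABLE
  60–102 m: −αΔT+βΔS = −(1.6 × 10⁻⁴)(+10.4)+(7.8 × 10⁻⁴)(+2.35) = 1.7 × 10⁻⁴ → stable
The 13–60 m interval has Δρ < 0: lighter water underlies denser water.

13–60 m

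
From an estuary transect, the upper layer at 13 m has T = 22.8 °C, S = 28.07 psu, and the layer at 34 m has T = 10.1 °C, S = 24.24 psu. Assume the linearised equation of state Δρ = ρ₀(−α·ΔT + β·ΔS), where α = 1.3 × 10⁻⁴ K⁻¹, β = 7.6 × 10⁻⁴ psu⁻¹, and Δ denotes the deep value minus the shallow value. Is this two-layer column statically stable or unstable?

unstable

ΔT = 10.1 − 22.8 = -12.7 K and ΔS = 24.24 − 28.07 = -3.83 psu (deep − shallow).
−αΔT = 1.651 × 10⁻³; βΔS = -2.9108 × 10⁻³; sum Δρ/ρ₀ = -1.2598 × 10⁻³.
Δρ/ρ₀ < 0, so Δρ < 0: deeper water is lighter → statically unstable; the column would overturn.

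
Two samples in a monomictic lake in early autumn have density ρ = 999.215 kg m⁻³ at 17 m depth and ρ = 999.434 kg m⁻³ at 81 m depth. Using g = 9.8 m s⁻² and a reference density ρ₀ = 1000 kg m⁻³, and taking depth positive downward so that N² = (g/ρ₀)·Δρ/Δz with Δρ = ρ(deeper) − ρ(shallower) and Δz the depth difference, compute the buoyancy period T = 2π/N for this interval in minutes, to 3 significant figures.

18.1 min

Δρ = 999.434 − 999.215 = 0.219 kg m⁻³ over Δz = 81 − 17 = 64 m.
N² = (9.8/1000) × (0.219/64) = 3.3534 × 10⁻⁵ s⁻².
N = √(3.3534 × 10⁻⁵) = 5.7909 × 10⁻³ rad s⁻¹, so T = 2π/N = 1.0850 × 10³ s = 18.083 min ≈ 18.1 min.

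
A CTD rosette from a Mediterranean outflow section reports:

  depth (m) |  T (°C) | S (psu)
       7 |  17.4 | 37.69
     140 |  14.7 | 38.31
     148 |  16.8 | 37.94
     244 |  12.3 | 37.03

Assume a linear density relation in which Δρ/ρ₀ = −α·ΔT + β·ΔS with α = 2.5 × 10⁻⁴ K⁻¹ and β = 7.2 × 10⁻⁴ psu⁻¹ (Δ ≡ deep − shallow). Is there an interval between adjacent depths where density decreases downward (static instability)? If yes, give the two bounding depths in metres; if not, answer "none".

140–148 m

Evaluate Δρ/ρ₀ = −αΔT + βΔS across each adjacent pair:
  7–140 m: −αΔT+βΔS = −(2.5 × 10⁻⁴)(-2.7)+(7.2 × 10⁻⁴)(+0.62) = 1.1 × 10⁻³ → stable
  140–148 m: −αΔT+βΔS = −(2.5 × 10⁻⁴)(+2.1)+(7.2 × 10⁻⁴)(-0.37) = -7.9 × 10⁻⁴ → UNSTABLE
  148–244 m: −αΔT+βΔS = −(2.5 × 10⁻⁴)(-4.5)+(7.2 × 10⁻⁴)(-0.91) = 4.7 × 10⁻⁴ → stable
The 140–148 m interval has Δρ < 0: lighter water underlies denser water.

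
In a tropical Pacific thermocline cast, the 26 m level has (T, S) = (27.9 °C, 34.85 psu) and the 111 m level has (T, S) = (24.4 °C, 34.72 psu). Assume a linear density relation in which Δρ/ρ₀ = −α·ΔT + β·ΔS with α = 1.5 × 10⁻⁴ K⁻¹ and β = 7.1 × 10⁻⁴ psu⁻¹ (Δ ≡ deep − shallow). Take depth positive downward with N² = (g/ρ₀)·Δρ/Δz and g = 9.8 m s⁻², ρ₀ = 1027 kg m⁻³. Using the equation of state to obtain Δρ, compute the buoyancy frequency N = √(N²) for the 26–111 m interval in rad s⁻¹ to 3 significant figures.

ΔT = -3.5 K, ΔS = -0.13 psu (deep − shallow).
Δρ/ρ₀ = −αΔT + βΔS = 5.25 × 10⁻⁴ − 9.23 × 10⁻⁵ = 4.327 × 10⁻⁴, so Δρ ≈ 0.4444 kg m⁻³.
N² = (g/ρ₀)·Δρ/Δz = g·(Δρ/ρ₀)/Δz = 9.8 × 4.327 × 10⁻⁴ / 85 = 4.9888 × 10⁻⁵ s⁻².
N = √(4.9888 × 10⁻⁵) = 7.0631 × 10⁻³ rad s⁻¹ ≈ 7.06 × 10⁻³ rad s⁻¹.

7.06 × 10⁻³ rad s⁻¹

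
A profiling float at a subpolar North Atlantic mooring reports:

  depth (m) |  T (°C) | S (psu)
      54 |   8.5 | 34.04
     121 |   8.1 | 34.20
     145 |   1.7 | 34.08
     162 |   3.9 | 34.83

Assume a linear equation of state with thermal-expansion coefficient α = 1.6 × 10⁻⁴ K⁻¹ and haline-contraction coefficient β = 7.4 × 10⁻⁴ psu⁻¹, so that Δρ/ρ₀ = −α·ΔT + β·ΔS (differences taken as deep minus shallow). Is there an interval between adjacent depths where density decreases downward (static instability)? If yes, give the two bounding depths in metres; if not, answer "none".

none

Evaluate Δρ/ρ₀ = −αΔT + βΔS across each adjacent pair:
  54–121 m: −αΔT+βΔS = −(1.6 × 10⁻⁴)(-0.4)+(7.4 × 10⁻⁴)(+0.16) = 1.8 × 10⁻⁴ → stable
  121–145 m: −αΔT+βΔS = −(1.6 × 10⁻⁴)(-6.4)+(7.4 × 10⁻⁴)(-0.12) = 9.4 × 10⁻⁴ → stable
  145–162 m: −αΔT+βΔS = −(1.6 × 10⁻⁴)(+2.2)+(7.4 × 10⁻⁴)(+0.75) = 2.0 × 10⁻⁴ → stable
Every interval has Δρ > 0: the column is stably stratified throughout.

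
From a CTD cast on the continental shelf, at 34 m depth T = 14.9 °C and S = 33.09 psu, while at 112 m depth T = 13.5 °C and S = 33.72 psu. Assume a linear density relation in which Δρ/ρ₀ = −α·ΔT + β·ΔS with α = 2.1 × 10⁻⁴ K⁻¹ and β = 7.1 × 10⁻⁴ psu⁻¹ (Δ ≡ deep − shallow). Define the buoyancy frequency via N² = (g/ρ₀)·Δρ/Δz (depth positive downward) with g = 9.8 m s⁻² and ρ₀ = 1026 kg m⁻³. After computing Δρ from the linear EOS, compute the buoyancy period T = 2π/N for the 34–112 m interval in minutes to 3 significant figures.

10.9 min

ΔT = -1.4 K, ΔS = +0.63 psu (deep − shallow).
Δρ/ρ₀ = −αΔT + βΔS = 2.94 × 10⁻⁴ + 4.473 × 10⁻⁴ = 7.413 × 10⁻⁴, so Δρ ≈ 0.7606 kg m⁻³.
N² = (g/ρ₀)·Δρ/Δz = g·(Δρ/ρ₀)/Δz = 9.8 × 7.413 × 10⁻⁴ / 78 = 9.3138 × 10⁻⁵ s⁻².
N = √(9.3138 × 10⁻⁵) = 9.6508 × 10⁻³ rad s⁻¹ → T = 2π/N = 651.05 s = 10.851 min ≈ 10.9 min.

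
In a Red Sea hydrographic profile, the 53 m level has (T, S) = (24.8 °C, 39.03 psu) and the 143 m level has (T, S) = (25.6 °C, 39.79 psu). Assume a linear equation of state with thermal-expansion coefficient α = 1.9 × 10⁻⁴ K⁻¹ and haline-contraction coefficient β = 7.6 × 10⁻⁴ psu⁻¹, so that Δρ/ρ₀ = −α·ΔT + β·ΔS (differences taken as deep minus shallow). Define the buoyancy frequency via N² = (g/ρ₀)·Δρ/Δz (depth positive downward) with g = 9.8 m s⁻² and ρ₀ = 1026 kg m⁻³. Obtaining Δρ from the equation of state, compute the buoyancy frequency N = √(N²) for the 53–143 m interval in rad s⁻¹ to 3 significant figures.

6.81 × 10⁻³ rad s⁻¹

ΔT = +0.8 K, ΔS = +0.76 psu (deep − shallow).
Δρ/ρ₀ = −αΔT + βΔS = -1.52 × 10⁻⁴ + 5.776 × 10⁻⁴ = 4.256 × 10⁻⁴, so Δρ ≈ 0.4367 kg m⁻³.
N² = (g/ρ₀)·Δρ/Δz = g·(Δρ/ρ₀)/Δz = 9.8 × 4.256 × 10⁻⁴ / 90 = 4.6343 × 10⁻⁵ s⁻².
N = √(4.6343 × 10⁻⁵) = 6.8076 × 10⁻³ rad s⁻¹ ≈ 6.81 × 10⁻³ rad s⁻¹.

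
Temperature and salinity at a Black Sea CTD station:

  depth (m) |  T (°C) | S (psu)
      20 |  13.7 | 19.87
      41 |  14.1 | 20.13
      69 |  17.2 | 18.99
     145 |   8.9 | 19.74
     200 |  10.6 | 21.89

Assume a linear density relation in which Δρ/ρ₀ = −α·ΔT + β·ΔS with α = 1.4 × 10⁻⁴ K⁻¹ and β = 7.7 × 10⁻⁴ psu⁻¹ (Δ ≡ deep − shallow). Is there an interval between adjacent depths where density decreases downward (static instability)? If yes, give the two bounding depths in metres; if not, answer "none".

Evaluate Δρ/ρ₀ = −αΔT + βΔS across each adjacent pair:
  20–41 m: −αΔT+βΔS = −(1.4 × 10⁻⁴)(+0.4)+(7.7 × 10⁻⁴)(+0.26) = 1.4 × 10⁻⁴ → stable
  41–69 m: −αΔT+βΔS = −(1.4 × 10⁻⁴)(+3.1)+(7.7 × 10⁻⁴)(-1.14) = -1.3 × 10⁻³ → UNSTABLE
  69–145 m: −αΔT+βΔS = −(1.4 × 10⁻⁴)(-8.3)+(7.7 × 10⁻⁴)(+0.75) = 1.7 × 10⁻³ → stable
  145–200 m: −αΔT+βΔS = −(1.4 × 10⁻⁴)(+1.7)+(7.7 × 10⁻⁴)(+2.15) = 1.4 × 10⁻³ → stable
The 41–69 m interval has Δρ < 0: lighter water underlies denser water.

41–69 m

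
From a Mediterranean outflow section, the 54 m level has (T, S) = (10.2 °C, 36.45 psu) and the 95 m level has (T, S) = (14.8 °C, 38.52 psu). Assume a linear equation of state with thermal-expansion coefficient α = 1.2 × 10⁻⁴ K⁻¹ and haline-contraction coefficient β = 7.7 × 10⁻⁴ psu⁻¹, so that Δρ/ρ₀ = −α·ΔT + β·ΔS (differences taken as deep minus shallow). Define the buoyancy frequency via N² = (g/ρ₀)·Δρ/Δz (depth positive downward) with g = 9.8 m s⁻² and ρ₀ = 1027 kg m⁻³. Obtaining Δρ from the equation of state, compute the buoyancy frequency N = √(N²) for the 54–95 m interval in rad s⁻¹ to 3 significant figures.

ΔT = +4.6 K, ΔS = +2.07 psu (deep − shallow).
Δρ/ρ₀ = −αΔT + βΔS = -5.52 × 10⁻⁴ + 1.5939 × 10⁻³ = 1.0419 × 10⁻³, so Δρ ≈ 1.070 kg m⁻³.
N² = (g/ρ₀)·Δρ/Δz = g·(Δρ/ρ₀)/Δz = 9.8 × 1.0419 × 10⁻³ / 41 = 2.4904 × 10⁻⁴ s⁻².
N = √(2.4904 × 10⁻⁴) = 0.015781 rad s⁻¹ ≈ 0.0158 rad s⁻¹.

0.0158 rad s⁻¹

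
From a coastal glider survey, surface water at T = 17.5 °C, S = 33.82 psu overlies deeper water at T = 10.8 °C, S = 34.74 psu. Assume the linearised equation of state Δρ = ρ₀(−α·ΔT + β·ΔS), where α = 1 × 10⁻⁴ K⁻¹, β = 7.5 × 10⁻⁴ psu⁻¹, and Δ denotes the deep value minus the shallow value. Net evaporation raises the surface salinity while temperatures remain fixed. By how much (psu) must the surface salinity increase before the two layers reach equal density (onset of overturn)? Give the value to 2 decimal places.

1.81 psu

Neutral buoyancy requires −α(T_deep − T_surf) + β(S_deep − S_surf′) = 0.
S_surf′ = S_deep − (α/β)·ΔT = 34.74 − (1 × 10⁻⁴/7.5 × 10⁻⁴)·(-6.7) = 35.6333 psu.
Increase required: 35.6333 − 33.82 = 1.8133 psu.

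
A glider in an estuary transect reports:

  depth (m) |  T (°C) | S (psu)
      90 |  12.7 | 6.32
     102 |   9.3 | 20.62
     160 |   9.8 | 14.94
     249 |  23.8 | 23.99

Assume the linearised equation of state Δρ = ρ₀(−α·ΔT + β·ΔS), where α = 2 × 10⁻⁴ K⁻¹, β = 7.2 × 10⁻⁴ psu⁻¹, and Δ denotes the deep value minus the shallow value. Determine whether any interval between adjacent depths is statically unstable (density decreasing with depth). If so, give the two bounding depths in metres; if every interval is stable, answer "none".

102–160 m

Evaluate Δρ/ρ₀ = −αΔT + βΔS across each adjacent pair:
  90–102 m: −αΔT+βΔS = −(2 × 10⁻⁴)(-3.4)+(7.2 × 10⁻⁴)(+14.30) = 0.011 → stable
  102–160 m: −αΔT+βΔS = −(2 × 10⁻⁴)(+0.5)+(7.2 × 10⁻⁴)(-5.68) = -4.2 × 10⁻³ → UNSTABLE
  160–249 m: −αΔT+βΔS = −(2 × 10⁻⁴)(+14.0)+(7.2 × 10⁻⁴)(+9.05) = 3.7 × 10⁻³ → stable
The 102–160 m interval has Δρ < 0: lighter water underlies denser water.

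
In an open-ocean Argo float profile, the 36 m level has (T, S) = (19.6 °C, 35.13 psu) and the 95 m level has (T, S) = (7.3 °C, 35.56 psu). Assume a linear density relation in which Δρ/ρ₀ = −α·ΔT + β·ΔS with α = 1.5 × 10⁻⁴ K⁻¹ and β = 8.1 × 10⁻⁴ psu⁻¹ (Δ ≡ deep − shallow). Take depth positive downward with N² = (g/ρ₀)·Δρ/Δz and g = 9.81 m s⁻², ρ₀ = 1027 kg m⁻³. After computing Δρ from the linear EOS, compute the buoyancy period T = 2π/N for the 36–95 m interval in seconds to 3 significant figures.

ΔT = -12.3 K, ΔS = +0.43 psu (deep − shallow).
Δρ/ρ₀ = −αΔT + βΔS = 1.845 × 10⁻³ + 3.483 × 10⁻⁴ = 2.1933 × 10⁻³, so Δρ ≈ 2.253 kg m⁻³.
N² = (g/ρ₀)·Δρ/Δz = g·(Δρ/ρ₀)/Δz = 9.81 × 2.1933 × 10⁻³ / 59 = 3.6468 × 10⁻⁴ s⁻².
N = √(3.6468 × 10⁻⁴) = 0.019097 rad s⁻¹ → T = 2π/N = 329.01 s ≈ 329 s.

329 s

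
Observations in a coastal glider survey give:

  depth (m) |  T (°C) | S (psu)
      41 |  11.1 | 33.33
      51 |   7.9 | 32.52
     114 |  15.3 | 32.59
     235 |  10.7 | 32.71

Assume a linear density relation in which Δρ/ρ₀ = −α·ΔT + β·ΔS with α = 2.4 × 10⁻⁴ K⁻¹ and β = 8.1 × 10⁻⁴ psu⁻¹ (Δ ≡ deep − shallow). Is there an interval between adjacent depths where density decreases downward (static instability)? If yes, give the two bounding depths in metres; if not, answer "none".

51–114 m

Evaluate Δρ/ρ₀ = −αΔT + βΔS across each adjacent pair:
  41–51 m: −αΔT+βΔS = −(2.4 × 10⁻⁴)(-3.2)+(8.1 × 10⁻⁴)(-0.81) = 1.1 × 10⁻⁴ → stable
  51–114 m: −αΔT+βΔS = −(2.4 × 10⁻⁴)(+7.4)+(8.1 × 10⁻⁴)(+0.07) = -1.7 × 10⁻³ → UNSTABLE
  114–235 m: −αΔT+βΔS = −(2.4 × 10⁻⁴)(-4.6)+(8.1 × 10⁻⁴)(+0.12) = 1.2 × 10⁻³ → stable
The 51–114 m interval has Δρ < 0: lighter water underlies denser water.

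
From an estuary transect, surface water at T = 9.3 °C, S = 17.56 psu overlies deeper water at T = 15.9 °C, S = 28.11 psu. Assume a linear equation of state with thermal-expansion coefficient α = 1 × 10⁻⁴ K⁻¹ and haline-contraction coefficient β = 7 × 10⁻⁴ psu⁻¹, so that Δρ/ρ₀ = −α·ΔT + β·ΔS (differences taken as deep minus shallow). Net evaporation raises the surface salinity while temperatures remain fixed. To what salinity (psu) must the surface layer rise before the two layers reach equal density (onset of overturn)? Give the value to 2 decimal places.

Neutral buoyancy requires −α(T_deep − T_surf) + β(S_deep − S_surf′) = 0.
S_surf′ = S_deep − (α/β)·ΔT = 28.11 − (1 × 10⁻⁴/7 × 10⁻⁴)·(+6.6) = 27.1671 psu.
Increase required: 27.1671 − 17.56 = 9.6071 psu.

27.17 psu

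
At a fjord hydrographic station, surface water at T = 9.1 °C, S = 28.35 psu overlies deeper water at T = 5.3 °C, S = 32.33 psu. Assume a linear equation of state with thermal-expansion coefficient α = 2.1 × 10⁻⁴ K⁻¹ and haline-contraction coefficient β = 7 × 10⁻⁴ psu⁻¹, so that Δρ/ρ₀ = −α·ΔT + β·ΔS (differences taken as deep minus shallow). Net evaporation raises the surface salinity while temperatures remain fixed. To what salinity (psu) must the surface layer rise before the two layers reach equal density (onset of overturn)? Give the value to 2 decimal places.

Neutral buoyancy requires −α(T_deep − T_surf) + β(S_deep − S_surf′) = 0.
S_surf′ = S_deep − (α/β)·ΔT = 32.33 − (2.1 × 10⁻⁴/7 × 10⁻⁴)·(-3.8) = 33.4700 psu.
Increase required: 33.4700 − 28.35 = 5.1200 psu.

33.47 psu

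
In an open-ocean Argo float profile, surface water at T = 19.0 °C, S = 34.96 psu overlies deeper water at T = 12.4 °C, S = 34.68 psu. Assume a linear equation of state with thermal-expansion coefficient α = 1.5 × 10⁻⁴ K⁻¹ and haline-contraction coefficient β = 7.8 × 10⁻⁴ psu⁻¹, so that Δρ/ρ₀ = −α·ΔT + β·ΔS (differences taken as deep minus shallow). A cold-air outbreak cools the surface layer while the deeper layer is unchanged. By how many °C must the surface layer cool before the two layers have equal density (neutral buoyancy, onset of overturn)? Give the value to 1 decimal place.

5.1 °C

Neutral buoyancy requires Δρ = 0, i.e. −α(T_deep − T_surf′) + β(S_deep − S_surf) = 0.
T_surf′ = T_deep − (β/α)·ΔS = 12.4 − (7.8 × 10⁻⁴/1.5 × 10⁻⁴)·(-0.28) = 13.856 °C.
Cooling required: 19.0 − (13.856) = 5.144 °C.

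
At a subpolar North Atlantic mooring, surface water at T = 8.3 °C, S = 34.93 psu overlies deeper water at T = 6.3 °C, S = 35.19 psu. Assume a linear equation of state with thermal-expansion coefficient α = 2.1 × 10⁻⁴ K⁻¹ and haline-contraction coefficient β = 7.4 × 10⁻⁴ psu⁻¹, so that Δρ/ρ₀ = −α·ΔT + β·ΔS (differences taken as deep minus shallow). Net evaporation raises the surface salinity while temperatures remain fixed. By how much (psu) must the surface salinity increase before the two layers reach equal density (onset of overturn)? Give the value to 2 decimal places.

Neutral buoyancy requires −α(T_deep − T_surf) + β(S_deep − S_surf′) = 0.
S_surf′ = S_deep − (α/β)·ΔT = 35.19 − (2.1 × 10⁻⁴/7.4 × 10⁻⁴)·(-2.0) = 35.7576 psu.
Increase required: 35.7576 − 34.93 = 0.8276 psu.

0.83 psu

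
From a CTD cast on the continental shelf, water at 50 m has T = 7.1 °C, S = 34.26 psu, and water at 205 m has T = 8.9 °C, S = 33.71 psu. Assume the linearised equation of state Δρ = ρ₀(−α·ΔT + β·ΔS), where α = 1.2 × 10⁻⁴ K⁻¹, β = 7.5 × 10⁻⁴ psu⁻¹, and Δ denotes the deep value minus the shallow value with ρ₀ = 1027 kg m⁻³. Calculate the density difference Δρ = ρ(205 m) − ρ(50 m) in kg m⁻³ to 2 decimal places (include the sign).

ΔT = +1.8 K, ΔS = -0.55 psu (deep − shallow).
Δρ/ρ₀ = −(1.2 × 10⁻⁴)(+1.8) + (7.5 × 10⁻⁴)(-0.55) = -6.285 × 10⁻⁴.
Δρ = 1027 × (-6.285 × 10⁻⁴) = -0.65 kg m⁻³.
Negative Δρ: lighter below, statically unstable.

-0.65 kg m⁻³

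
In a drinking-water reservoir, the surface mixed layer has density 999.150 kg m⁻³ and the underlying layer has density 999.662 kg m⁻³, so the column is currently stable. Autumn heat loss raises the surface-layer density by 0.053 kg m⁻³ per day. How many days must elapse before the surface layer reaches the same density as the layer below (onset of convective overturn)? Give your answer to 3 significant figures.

Density deficit of the surface layer: 999.662 − 999.150 = 0.512 kg m⁻³.
Required change = 0.512 / 0.053 = 9.66 days.

9.66 days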